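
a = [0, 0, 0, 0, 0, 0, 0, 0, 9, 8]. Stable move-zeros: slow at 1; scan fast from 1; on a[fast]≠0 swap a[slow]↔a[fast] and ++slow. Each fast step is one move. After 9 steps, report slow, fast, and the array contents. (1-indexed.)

slow=1 fast=1: a[fast]=0, fast++
slow=1 fast=2: a[fast]=0, fast++
slow=1 fast=3: a[fast]=0, fast++
slow=1 fast=4: a[fast]=0, fast++
slow=1 fast=5: a[fast]=0, fast++
slow=1 fast=6: a[fast]=0, fast++
slow=1 fast=7: a[fast]=0, fast++
slow=1 fast=8: a[fast]=0, fast++
slow=1 fast=9: a[fast]=9≠0 swap→a[1]=9, slow++,fast++

slow=2, fast=10, a=[9, 0, 0, 0, 0, 0, 0, 0, 0, 8]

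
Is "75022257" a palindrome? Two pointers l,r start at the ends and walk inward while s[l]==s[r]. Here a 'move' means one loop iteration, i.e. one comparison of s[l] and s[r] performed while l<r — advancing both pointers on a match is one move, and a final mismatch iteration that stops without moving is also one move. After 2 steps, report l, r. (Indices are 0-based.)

[0,7] '7'=='7' → l++,r--
[1,6] '5'=='5' → l++,r--

l=2, r=5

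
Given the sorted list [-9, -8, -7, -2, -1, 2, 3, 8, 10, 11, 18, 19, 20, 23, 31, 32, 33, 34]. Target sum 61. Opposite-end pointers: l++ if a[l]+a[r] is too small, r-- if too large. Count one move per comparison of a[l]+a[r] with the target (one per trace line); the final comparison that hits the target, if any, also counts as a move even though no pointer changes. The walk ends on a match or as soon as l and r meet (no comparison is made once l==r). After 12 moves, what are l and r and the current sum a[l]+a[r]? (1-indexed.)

[1,18] -9+34=25 <61 → l++
[2,18] -8+34=26 <61 → l++
[3,18] -7+34=27 <61 → l++
[4,18] -2+34=32 <61 → l++
[5,18] -1+34=33 <61 → l++
[6,18] 2+34=36 <61 → l++
[7,18] 3+34=37 <61 → l++
[8,18] 8+34=42 <61 → l++
[9,18] 10+34=44 <61 → l++
[10,18] 11+34=45 <61 → l++
[11,18] 18+34=52 <61 → l++
[12,18] 19+34=53 <61 → l++

l=13, r=18, sum=54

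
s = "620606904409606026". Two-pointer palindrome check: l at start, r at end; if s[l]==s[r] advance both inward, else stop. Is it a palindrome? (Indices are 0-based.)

[0,17] '6'=='6' → l++,r--
[1,16] '2'=='2' → l++,r--
[2,15] '0'=='0' → l++,r--
[3,14] '6'=='6' → l++,r--
[4,13] '0'=='0' → l++,r--
[5,12] '6'=='6' → l++,r--
[6,11] '9'=='9' → l++,r--
[7,10] '0'=='0' → l++,r--
[8,9] '4'=='4' → l++,r--

palindrome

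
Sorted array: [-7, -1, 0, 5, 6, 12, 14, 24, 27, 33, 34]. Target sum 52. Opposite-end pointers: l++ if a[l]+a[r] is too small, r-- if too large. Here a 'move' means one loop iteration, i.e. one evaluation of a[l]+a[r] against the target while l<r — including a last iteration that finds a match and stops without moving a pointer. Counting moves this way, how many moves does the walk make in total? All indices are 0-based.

l=0 r=10: -7+34=27 <52, l++
l=1 r=10: -1+34=33 <52, l++
l=2 r=10: 0+34=34 <52, l++
l=3 r=10: 5+34=39 <52, l++
l=4 r=10: 6+34=40 <52, l++
l=5 r=10: 12+34=46 <52, l++
l=6 r=10: 14+34=48 <52, l++
l=7 r=10: 24+34=58 >52, r--
l=7 r=9: 24+33=57 >52, r--
l=7 r=8: 24+27=51 <52, l++

10 moves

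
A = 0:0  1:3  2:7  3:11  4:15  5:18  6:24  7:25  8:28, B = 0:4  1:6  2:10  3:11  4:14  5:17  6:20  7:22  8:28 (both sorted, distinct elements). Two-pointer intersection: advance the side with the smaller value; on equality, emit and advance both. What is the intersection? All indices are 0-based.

[i=0,j=0] 0<4 → i++
[i=1,j=0] 3<4 → i++
[i=2,j=0] 7>4 → j++
[i=2,j=1] 7>6 → j++
[i=2,j=2] 7<10 → i++
[i=3,j=2] 11>10 → j++
[i=3,j=3] 11==11 emit → i++,j++
[i=4,j=4] 15>14 → j++
[i=4,j=5] 15<17 → i++
[i=5,j=5] 18>17 → j++
[i=5,j=6] 18<20 → i++
[i=6,j=6] 24>20 → j++
[i=6,j=7] 24>22 → j++
[i=6,j=8] 24<28 → i++
[i=7,j=8] 25<28 → i++
[i=8,j=8] 28==28 emit → i++,j++

intersection = [11, 28]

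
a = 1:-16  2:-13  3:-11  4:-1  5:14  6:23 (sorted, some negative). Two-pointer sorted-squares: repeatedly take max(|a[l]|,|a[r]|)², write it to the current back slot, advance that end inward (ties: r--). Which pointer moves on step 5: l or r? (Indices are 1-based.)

l

l=1 r=6: |-16|<=|23| out[6]=529, r--
l=1 r=5: |-16|>|14| out[5]=256, l++
l=2 r=5: |-13|<=|14| out[4]=196, r--
l=2 r=4: |-13|>|-1| out[3]=169, l++
l=3 r=4: |-11|>|-1| out[2]=121, l++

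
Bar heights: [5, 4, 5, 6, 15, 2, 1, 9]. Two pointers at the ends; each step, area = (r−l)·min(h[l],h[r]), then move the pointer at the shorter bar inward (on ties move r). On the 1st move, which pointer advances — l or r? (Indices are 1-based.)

[1,8] min(5,9)*7=35 best=35 * → l++

l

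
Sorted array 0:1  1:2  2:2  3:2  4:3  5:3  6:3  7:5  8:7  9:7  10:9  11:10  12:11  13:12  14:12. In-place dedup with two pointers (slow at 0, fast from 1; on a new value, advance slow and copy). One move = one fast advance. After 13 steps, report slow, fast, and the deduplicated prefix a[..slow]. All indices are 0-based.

(s=0,f=1) a[fast]=2≠a[slow]=1 write a[1]=2 → slow++,fast++
(s=1,f=2) a[fast]=2=a[slow] dup → fast++
(s=1,f=3) a[fast]=2=a[slow] dup → fast++
(s=1,f=4) a[fast]=3≠a[slow]=2 write a[2]=3 → slow++,fast++
(s=2,f=5) a[fast]=3=a[slow] dup → fast++
(s=2,f=6) a[fast]=3=a[slow] dup → fast++
(s=2,f=7) a[fast]=5≠a[slow]=3 write a[3]=5 → slow++,fast++
(s=3,f=8) a[fast]=7≠a[slow]=5 write a[4]=7 → slow++,fast++
(s=4,f=9) a[fast]=7=a[slow] dup → fast++
(s=4,f=10) a[fast]=9≠a[slow]=7 write a[5]=9 → slow++,fast++
(s=5,f=11) a[fast]=10≠a[slow]=9 write a[6]=10 → slow++,fast++
(s=6,f=12) a[fast]=11≠a[slow]=10 write a[7]=11 → slow++,fast++
(s=7,f=13) a[fast]=12≠a[slow]=11 write a[8]=12 → slow++,fast++

slow=8, fast=14, prefix=[1, 2, 3, 5, 7, 9, 10, 11, 12]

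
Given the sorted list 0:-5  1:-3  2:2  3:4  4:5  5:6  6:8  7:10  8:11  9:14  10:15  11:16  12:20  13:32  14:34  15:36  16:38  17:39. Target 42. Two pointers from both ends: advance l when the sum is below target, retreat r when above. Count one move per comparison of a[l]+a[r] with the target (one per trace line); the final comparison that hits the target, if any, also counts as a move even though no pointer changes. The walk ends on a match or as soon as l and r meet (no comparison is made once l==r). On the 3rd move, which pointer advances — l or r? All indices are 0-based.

[0,17] -5+39=34 <42 → l++
[1,17] -3+39=36 <42 → l++
[2,17] 2+39=41 <42 → l++

l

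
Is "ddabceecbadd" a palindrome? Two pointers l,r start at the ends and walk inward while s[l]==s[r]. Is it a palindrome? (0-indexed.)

l=0 r=11: 'd'=='d', l++,r--
l=1 r=10: 'd'=='d', l++,r--
l=2 r=9: 'a'=='a', l++,r--
l=3 r=8: 'b'=='b', l++,r--
l=4 r=7: 'c'=='c', l++,r--
l=5 r=6: 'e'=='e', l++,r--

palindrome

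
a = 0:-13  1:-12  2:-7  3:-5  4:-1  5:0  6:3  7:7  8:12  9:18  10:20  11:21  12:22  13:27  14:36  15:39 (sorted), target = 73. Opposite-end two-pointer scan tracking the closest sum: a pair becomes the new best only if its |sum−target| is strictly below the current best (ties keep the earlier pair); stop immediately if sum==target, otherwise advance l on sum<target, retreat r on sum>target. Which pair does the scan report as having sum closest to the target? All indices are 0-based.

l=0 r=15: -13+39=26 d=47 *, l++
l=1 r=15: -12+39=27 d=46 *, l++
l=2 r=15: -7+39=32 d=41 *, l++
l=3 r=15: -5+39=34 d=39 *, l++
l=4 r=15: -1+39=38 d=35 *, l++
l=5 r=15: 0+39=39 d=34 *, l++
l=6 r=15: 3+39=42 d=31 *, l++
l=7 r=15: 7+39=46 d=27 *, l++
l=8 r=15: 12+39=51 d=22 *, l++
l=9 r=15: 18+39=57 d=16 *, l++
l=10 r=15: 20+39=59 d=14 *, l++
l=11 r=15: 21+39=60 d=13 *, l++
l=12 r=15: 22+39=61 d=12 *, l++
l=13 r=15: 27+39=66 d=7 *, l++
l=14 r=15: 36+39=75 d=2 *, r--

pair (36, 39) with sum 75 (|Δ|=2)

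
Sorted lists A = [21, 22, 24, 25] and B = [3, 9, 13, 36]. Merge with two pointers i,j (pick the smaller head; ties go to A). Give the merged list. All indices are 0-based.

[3, 9, 13, 21, 22, 24, 25, 36]

i=0 j=0: A[i]=21>B[j]=3 take 3, j++
i=0 j=1: A[i]=21>B[j]=9 take 9, j++
i=0 j=2: A[i]=21>B[j]=13 take 13, j++
i=0 j=3: A[i]=21<=B[j]=36 take 21, i++
i=1 j=3: A[i]=22<=B[j]=36 take 22, i++
i=2 j=3: A[i]=24<=B[j]=36 take 24, i++
i=3 j=3: A[i]=25<=B[j]=36 take 25, i++
i=4 j=3: A done, take B[j]=36, j++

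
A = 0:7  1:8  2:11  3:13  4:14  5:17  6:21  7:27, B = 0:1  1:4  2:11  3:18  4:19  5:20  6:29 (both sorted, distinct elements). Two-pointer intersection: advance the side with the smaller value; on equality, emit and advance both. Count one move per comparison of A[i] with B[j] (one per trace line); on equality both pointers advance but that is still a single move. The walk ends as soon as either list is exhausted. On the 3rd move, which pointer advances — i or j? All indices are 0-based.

[i=0,j=0] 7>1 → j++
[i=0,j=1] 7>4 → j++
[i=0,j=2] 7<11 → i++

i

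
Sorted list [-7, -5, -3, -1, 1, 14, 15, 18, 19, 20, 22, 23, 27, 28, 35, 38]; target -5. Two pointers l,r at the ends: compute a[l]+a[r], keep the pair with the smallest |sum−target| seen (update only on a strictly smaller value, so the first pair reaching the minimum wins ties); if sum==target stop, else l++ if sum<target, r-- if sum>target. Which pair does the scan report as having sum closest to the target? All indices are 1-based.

pair (-7, 1) with sum -6 (|Δ|=1)

[1,16] -7+38=31 d=36 * → r--
[1,15] -7+35=28 d=33 * → r--
[1,14] -7+28=21 d=26 * → r--
[1,13] -7+27=20 d=25 * → r--
[1,12] -7+23=16 d=21 * → r--
[1,11] -7+22=15 d=20 * → r--
[1,10] -7+20=13 d=18 * → r--
[1,9] -7+19=12 d=17 * → r--
[1,8] -7+18=11 d=16 * → r--
[1,7] -7+15=8 d=13 * → r--
[1,6] -7+14=7 d=12 * → r--
[1,5] -7+1=-6 d=1 * → l++
[2,5] -5+1=-4 d=1 → r--
[2,4] -5+-1=-6 d=1 → l++
[3,4] -3+-1=-4 d=1 → r--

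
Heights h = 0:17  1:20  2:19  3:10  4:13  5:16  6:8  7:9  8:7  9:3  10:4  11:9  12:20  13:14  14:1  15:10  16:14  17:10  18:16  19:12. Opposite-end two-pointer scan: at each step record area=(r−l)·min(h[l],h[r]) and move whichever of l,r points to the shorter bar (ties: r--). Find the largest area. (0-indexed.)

l=0 r=19: min(17,12)*19=228 best=228 *, r--
l=0 r=18: min(17,16)*18=288 best=288 *, r--
l=0 r=17: min(17,10)*17=170 best=288, r--
l=0 r=16: min(17,14)*16=224 best=288, r--
l=0 r=15: min(17,10)*15=150 best=288, r--
l=0 r=14: min(17,1)*14=14 best=288, r--
l=0 r=13: min(17,14)*13=182 best=288, r--
l=0 r=12: min(17,20)*12=204 best=288, l++
l=1 r=12: min(20,20)*11=220 best=288, r--
l=1 r=11: min(20,9)*10=90 best=288, r--
l=1 r=10: min(20,4)*9=36 best=288, r--
l=1 r=9: min(20,3)*8=24 best=288, r--
l=1 r=8: min(20,7)*7=49 best=288, r--
l=1 r=7: min(20,9)*6=54 best=288, r--
l=1 r=6: min(20,8)*5=40 best=288, r--
l=1 r=5: min(20,16)*4=64 best=288, r--
l=1 r=4: min(20,13)*3=39 best=288, r--
l=1 r=3: min(20,10)*2=20 best=288, r--
l=1 r=2: min(20,19)*1=19 best=288, r--

max area = 288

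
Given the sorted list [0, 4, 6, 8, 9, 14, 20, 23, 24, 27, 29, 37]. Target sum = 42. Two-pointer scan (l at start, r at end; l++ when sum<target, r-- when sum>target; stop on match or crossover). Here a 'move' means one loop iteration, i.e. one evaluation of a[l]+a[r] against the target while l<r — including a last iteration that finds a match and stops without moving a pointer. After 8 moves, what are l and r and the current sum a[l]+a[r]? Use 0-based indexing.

[0,11] 0+37=37 <42 → l++
[1,11] 4+37=41 <42 → l++
[2,11] 6+37=43 >42 → r--
[2,10] 6+29=35 <42 → l++
[3,10] 8+29=37 <42 → l++
[4,10] 9+29=38 <42 → l++
[5,10] 14+29=43 >42 → r--
[5,9] 14+27=41 <42 → l++

l=6, r=9, sum=47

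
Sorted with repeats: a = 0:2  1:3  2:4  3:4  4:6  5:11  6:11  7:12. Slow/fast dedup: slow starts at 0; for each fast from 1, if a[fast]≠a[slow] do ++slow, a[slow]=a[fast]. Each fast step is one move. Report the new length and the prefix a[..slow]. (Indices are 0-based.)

(s=0,f=1) a[fast]=3≠a[slow]=2 write a[1]=3 → slow++,fast++
(s=1,f=2) a[fast]=4≠a[slow]=3 write a[2]=4 → slow++,fast++
(s=2,f=3) a[fast]=4=a[slow] dup → fast++
(s=2,f=4) a[fast]=6≠a[slow]=4 write a[3]=6 → slow++,fast++
(s=3,f=5) a[fast]=11≠a[slow]=6 write a[4]=11 → slow++,fast++
(s=4,f=6) a[fast]=11=a[slow] dup → fast++
(s=4,f=7) a[fast]=12≠a[slow]=11 write a[5]=12 → slow++,fast++

length 6; prefix = [2, 3, 4, 6, 11, 12]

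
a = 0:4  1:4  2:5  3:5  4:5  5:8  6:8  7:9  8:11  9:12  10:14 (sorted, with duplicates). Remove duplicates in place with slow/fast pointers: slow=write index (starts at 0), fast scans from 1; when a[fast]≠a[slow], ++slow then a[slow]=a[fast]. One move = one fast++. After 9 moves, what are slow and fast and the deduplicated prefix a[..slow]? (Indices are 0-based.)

slow=0 fast=1: a[fast]=4=a[slow] dup, fast++
slow=0 fast=2: a[fast]=5≠a[slow]=4 write a[1]=5, slow++,fast++
slow=1 fast=3: a[fast]=5=a[slow] dup, fast++
slow=1 fast=4: a[fast]=5=a[slow] dup, fast++
slow=1 fast=5: a[fast]=8≠a[slow]=5 write a[2]=8, slow++,fast++
slow=2 fast=6: a[fast]=8=a[slow] dup, fast++
slow=2 fast=7: a[fast]=9≠a[slow]=8 write a[3]=9, slow++,fast++
slow=3 fast=8: a[fast]=11≠a[slow]=9 write a[4]=11, slow++,fast++
slow=4 fast=9: a[fast]=12≠a[slow]=11 write a[5]=12, slow++,fast++

slow=5, fast=10, prefix=[4, 5, 8, 9, 11, 12]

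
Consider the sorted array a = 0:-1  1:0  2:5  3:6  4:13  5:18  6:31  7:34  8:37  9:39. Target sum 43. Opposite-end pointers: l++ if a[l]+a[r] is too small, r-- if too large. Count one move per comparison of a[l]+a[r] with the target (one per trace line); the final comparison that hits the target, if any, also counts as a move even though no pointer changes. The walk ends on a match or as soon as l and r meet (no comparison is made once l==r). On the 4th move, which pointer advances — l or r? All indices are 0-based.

[0,9] -1+39=38 <43 → l++
[1,9] 0+39=39 <43 → l++
[2,9] 5+39=44 >43 → r--
[2,8] 5+37=42 <43 → l++

l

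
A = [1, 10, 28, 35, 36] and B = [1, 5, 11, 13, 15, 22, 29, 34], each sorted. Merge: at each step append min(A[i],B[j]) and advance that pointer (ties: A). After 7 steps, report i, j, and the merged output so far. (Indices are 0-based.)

[i=0,j=0] A[i]=1<=B[j]=1 take 1 → i++
[i=1,j=0] A[i]=10>B[j]=1 take 1 → j++
[i=1,j=1] A[i]=10>B[j]=5 take 5 → j++
[i=1,j=2] A[i]=10<=B[j]=11 take 10 → i++
[i=2,j=2] A[i]=28>B[j]=11 take 11 → j++
[i=2,j=3] A[i]=28>B[j]=13 take 13 → j++
[i=2,j=4] A[i]=28>B[j]=15 take 15 → j++

i=2, j=5, merged so far=[1, 1, 5, 10, 11, 13, 15]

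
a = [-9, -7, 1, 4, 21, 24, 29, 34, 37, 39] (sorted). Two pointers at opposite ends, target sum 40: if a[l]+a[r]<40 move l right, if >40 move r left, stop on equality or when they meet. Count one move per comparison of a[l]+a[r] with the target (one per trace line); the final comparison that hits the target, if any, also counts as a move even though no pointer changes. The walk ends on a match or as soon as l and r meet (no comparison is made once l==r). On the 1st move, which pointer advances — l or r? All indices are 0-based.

l

[0,9] -9+39=30 <40 → l++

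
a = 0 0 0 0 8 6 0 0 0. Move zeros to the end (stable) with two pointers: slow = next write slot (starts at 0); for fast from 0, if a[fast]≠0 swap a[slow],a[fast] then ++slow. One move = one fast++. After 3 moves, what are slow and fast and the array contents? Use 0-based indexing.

slow=0, fast=3, a=[0, 0, 0, 0, 8, 6, 0, 0, 0]

slow=0 fast=0: a[fast]=0, fast++
slow=0 fast=1: a[fast]=0, fast++
slow=0 fast=2: a[fast]=0, fast++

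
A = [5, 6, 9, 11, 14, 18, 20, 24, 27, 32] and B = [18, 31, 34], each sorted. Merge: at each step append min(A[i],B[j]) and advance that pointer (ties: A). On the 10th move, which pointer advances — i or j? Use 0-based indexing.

i=0 j=0: A[i]=5<=B[j]=18 take 5, i++
i=1 j=0: A[i]=6<=B[j]=18 take 6, i++
i=2 j=0: A[i]=9<=B[j]=18 take 9, i++
i=3 j=0: A[i]=11<=B[j]=18 take 11, i++
i=4 j=0: A[i]=14<=B[j]=18 take 14, i++
i=5 j=0: A[i]=18<=B[j]=18 take 18, i++
i=6 j=0: A[i]=20>B[j]=18 take 18, j++
i=6 j=1: A[i]=20<=B[j]=31 take 20, i++
i=7 j=1: A[i]=24<=B[j]=31 take 24, i++
i=8 j=1: A[i]=27<=B[j]=31 take 27, i++

i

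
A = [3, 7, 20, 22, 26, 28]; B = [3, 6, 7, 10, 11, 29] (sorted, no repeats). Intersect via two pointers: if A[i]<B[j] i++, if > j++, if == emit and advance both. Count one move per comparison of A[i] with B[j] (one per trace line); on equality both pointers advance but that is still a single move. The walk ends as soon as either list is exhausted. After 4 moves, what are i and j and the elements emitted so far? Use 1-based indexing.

i=1 j=1: 3==3 emit, i++,j++
i=2 j=2: 7>6, j++
i=2 j=3: 7==7 emit, i++,j++
i=3 j=4: 20>10, j++

i=3, j=5, emitted=[3, 7]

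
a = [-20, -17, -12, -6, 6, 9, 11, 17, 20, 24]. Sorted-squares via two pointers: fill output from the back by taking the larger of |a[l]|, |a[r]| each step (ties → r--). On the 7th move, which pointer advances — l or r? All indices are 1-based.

r

[1,10] |-20|<=|24| out[10]=576 → r--
[1,9] |-20|<=|20| out[9]=400 → r--
[1,8] |-20|>|17| out[8]=400 → l++
[2,8] |-17|<=|17| out[7]=289 → r--
[2,7] |-17|>|11| out[6]=289 → l++
[3,7] |-12|>|11| out[5]=144 → l++
[4,7] |-6|<=|11| out[4]=121 → r--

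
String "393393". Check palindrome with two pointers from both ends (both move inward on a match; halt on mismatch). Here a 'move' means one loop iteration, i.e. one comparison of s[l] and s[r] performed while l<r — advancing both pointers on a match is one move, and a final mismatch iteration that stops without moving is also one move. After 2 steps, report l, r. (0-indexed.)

l=2, r=3

l=0 r=5: '3'=='3', l++,r--
l=1 r=4: '9'=='9', l++,r--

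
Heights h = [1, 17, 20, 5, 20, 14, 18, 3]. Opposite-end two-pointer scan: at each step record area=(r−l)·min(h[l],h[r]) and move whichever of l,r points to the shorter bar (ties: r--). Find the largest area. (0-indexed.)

l=0 r=7: min(1,3)*7=7 best=7 *, l++
l=1 r=7: min(17,3)*6=18 best=18 *, r--
l=1 r=6: min(17,18)*5=85 best=85 *, l++
l=2 r=6: min(20,18)*4=72 best=85, r--
l=2 r=5: min(20,14)*3=42 best=85, r--
l=2 r=4: min(20,20)*2=40 best=85, r--
l=2 r=3: min(20,5)*1=5 best=85, r--

max area = 85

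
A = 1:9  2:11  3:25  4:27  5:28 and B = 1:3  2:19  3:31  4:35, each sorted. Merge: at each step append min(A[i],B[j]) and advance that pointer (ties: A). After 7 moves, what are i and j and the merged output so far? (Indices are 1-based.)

i=1 j=1: A[i]=9>B[j]=3 take 3, j++
i=1 j=2: A[i]=9<=B[j]=19 take 9, i++
i=2 j=2: A[i]=11<=B[j]=19 take 11, i++
i=3 j=2: A[i]=25>B[j]=19 take 19, j++
i=3 j=3: A[i]=25<=B[j]=31 take 25, i++
i=4 j=3: A[i]=27<=B[j]=31 take 27, i++
i=5 j=3: A[i]=28<=B[j]=31 take 28, i++

i=6, j=3, merged so far=[3, 9, 11, 19, 25, 27, 28]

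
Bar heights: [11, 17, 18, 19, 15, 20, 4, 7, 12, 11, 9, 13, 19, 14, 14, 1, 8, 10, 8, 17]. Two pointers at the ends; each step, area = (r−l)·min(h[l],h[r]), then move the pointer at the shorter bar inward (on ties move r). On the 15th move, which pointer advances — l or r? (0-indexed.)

r

[0,19] min(11,17)*19=209 best=209 * → l++
[1,19] min(17,17)*18=306 best=306 * → r--
[1,18] min(17,8)*17=136 best=306 → r--
[1,17] min(17,10)*16=160 best=306 → r--
[1,16] min(17,8)*15=120 best=306 → r--
[1,15] min(17,1)*14=14 best=306 → r--
[1,14] min(17,14)*13=182 best=306 → r--
[1,13] min(17,14)*12=168 best=306 → r--
[1,12] min(17,19)*11=187 best=306 → l++
[2,12] min(18,19)*10=180 best=306 → l++
[3,12] min(19,19)*9=171 best=306 → r--
[3,11] min(19,13)*8=104 best=306 → r--
[3,10] min(19,9)*7=63 best=306 → r--
[3,9] min(19,11)*6=66 best=306 → r--
[3,8] min(19,12)*5=60 best=306 → r--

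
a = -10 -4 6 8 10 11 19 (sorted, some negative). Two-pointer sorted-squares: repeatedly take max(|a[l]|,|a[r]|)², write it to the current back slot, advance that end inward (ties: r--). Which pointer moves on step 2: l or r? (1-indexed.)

[1,7] |-10|<=|19| out[7]=361 → r--
[1,6] |-10|<=|11| out[6]=121 → r--

r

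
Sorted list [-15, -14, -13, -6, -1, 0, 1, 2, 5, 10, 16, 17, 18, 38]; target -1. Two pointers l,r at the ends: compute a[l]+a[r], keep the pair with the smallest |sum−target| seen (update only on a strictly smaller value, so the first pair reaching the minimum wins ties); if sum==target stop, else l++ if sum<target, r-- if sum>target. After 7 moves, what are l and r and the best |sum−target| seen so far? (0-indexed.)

l=3, r=9, best |Δ|=2

l=0 r=13: -15+38=23 d=24 *, r--
l=0 r=12: -15+18=3 d=4 *, r--
l=0 r=11: -15+17=2 d=3 *, r--
l=0 r=10: -15+16=1 d=2 *, r--
l=0 r=9: -15+10=-5 d=4, l++
l=1 r=9: -14+10=-4 d=3, l++
l=2 r=9: -13+10=-3 d=2, l++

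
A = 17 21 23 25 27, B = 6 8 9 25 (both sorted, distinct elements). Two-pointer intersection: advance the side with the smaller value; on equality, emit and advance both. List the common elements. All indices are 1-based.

intersection = [25]

[i=1,j=1] 17>6 → j++
[i=1,j=2] 17>8 → j++
[i=1,j=3] 17>9 → j++
[i=1,j=4] 17<25 → i++
[i=2,j=4] 21<25 → i++
[i=3,j=4] 23<25 → i++
[i=4,j=4] 25==25 emit → i++,j++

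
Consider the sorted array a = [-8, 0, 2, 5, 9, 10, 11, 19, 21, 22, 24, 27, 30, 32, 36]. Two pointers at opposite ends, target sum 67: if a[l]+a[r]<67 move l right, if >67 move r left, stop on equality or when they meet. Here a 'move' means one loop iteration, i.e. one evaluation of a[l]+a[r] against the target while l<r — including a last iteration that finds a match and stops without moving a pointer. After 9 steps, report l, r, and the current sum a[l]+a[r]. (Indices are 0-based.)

l=9, r=14, sum=58

l=0 r=14: -8+36=28 <67, l++
l=1 r=14: 0+36=36 <67, l++
l=2 r=14: 2+36=38 <67, l++
l=3 r=14: 5+36=41 <67, l++
l=4 r=14: 9+36=45 <67, l++
l=5 r=14: 10+36=46 <67, l++
l=6 r=14: 11+36=47 <67, l++
l=7 r=14: 19+36=55 <67, l++
l=8 r=14: 21+36=57 <67, l++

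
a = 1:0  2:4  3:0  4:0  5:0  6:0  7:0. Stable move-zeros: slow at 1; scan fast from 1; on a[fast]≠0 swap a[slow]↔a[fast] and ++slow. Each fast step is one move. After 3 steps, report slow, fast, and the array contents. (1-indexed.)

slow=2, fast=4, a=[4, 0, 0, 0, 0, 0, 0]

slow=1 fast=1: a[fast]=0, fast++
slow=1 fast=2: a[fast]=4≠0 swap→a[1]=4, slow++,fast++
slow=2 fast=3: a[fast]=0, fast++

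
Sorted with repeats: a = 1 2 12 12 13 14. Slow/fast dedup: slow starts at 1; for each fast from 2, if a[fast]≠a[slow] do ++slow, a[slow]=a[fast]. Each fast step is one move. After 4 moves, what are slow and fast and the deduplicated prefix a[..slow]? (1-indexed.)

slow=4, fast=6, prefix=[1, 2, 12, 13]

(s=1,f=2) a[fast]=2≠a[slow]=1 write a[2]=2 → slow++,fast++
(s=2,f=3) a[fast]=12≠a[slow]=2 write a[3]=12 → slow++,fast++
(s=3,f=4) a[fast]=12=a[slow] dup → fast++
(s=3,f=5) a[fast]=13≠a[slow]=12 write a[4]=13 → slow++,fast++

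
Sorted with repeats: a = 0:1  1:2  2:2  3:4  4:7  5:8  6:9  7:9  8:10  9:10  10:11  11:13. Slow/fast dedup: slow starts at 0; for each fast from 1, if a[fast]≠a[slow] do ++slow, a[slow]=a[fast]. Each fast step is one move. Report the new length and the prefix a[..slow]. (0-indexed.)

slow=0 fast=1: a[fast]=2≠a[slow]=1 write a[1]=2, slow++,fast++
slow=1 fast=2: a[fast]=2=a[slow] dup, fast++
slow=1 fast=3: a[fast]=4≠a[slow]=2 write a[2]=4, slow++,fast++
slow=2 fast=4: a[fast]=7≠a[slow]=4 write a[3]=7, slow++,fast++
slow=3 fast=5: a[fast]=8≠a[slow]=7 write a[4]=8, slow++,fast++
slow=4 fast=6: a[fast]=9≠a[slow]=8 write a[5]=9, slow++,fast++
slow=5 fast=7: a[fast]=9=a[slow] dup, fast++
slow=5 fast=8: a[fast]=10≠a[slow]=9 write a[6]=10, slow++,fast++
slow=6 fast=9: a[fast]=10=a[slow] dup, fast++
slow=6 fast=10: a[fast]=11≠a[slow]=10 write a[7]=11, slow++,fast++
slow=7 fast=11: a[fast]=13≠a[slow]=11 write a[8]=13, slow++,fast++

length 9; prefix = [1, 2, 4, 7, 8, 9, 10, 11, 13]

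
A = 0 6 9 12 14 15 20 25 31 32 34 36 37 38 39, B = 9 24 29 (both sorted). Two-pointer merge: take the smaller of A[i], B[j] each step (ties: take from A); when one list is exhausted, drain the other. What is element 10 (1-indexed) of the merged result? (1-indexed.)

[i=1,j=1] A[i]=0<=B[j]=9 take 0 → i++
[i=2,j=1] A[i]=6<=B[j]=9 take 6 → i++
[i=3,j=1] A[i]=9<=B[j]=9 take 9 → i++
[i=4,j=1] A[i]=12>B[j]=9 take 9 → j++
[i=4,j=2] A[i]=12<=B[j]=24 take 12 → i++
[i=5,j=2] A[i]=14<=B[j]=24 take 14 → i++
[i=6,j=2] A[i]=15<=B[j]=24 take 15 → i++
[i=7,j=2] A[i]=20<=B[j]=24 take 20 → i++
[i=8,j=2] A[i]=25>B[j]=24 take 24 → j++
[i=8,j=3] A[i]=25<=B[j]=29 take 25 → i++
[i=9,j=3] A[i]=31>B[j]=29 take 29 → j++
[i=9,j=4] B done, take A[i]=31 → i++
[i=10,j=4] B done, take A[i]=32 → i++
[i=11,j=4] B done, take A[i]=34 → i++
[i=12,j=4] B done, take A[i]=36 → i++
[i=13,j=4] B done, take A[i]=37 → i++
[i=14,j=4] B done, take A[i]=38 → i++
[i=15,j=4] B done, take A[i]=39 → i++

merged[10] = 25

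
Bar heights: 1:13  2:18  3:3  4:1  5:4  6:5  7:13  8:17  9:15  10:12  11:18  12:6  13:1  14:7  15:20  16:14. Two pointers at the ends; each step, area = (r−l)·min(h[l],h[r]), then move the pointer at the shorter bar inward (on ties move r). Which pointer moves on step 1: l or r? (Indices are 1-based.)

l=1 r=16: min(13,14)*15=195 best=195 *, l++

l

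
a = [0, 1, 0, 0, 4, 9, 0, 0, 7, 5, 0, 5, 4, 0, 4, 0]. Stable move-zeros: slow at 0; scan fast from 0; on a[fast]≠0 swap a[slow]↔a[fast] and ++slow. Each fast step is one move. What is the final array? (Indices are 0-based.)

[1, 4, 9, 7, 5, 5, 4, 4, 0, 0, 0, 0, 0, 0, 0, 0]

(s=0,f=0) a[fast]=0 → fast++
(s=0,f=1) a[fast]=1≠0 swap→a[0]=1 → slow++,fast++
(s=1,f=2) a[fast]=0 → fast++
(s=1,f=3) a[fast]=0 → fast++
(s=1,f=4) a[fast]=4≠0 swap→a[1]=4 → slow++,fast++
(s=2,f=5) a[fast]=9≠0 swap→a[2]=9 → slow++,fast++
(s=3,f=6) a[fast]=0 → fast++
(s=3,f=7) a[fast]=0 → fast++
(s=3,f=8) a[fast]=7≠0 swap→a[3]=7 → slow++,fast++
(s=4,f=9) a[fast]=5≠0 swap→a[4]=5 → slow++,fast++
(s=5,f=10) a[fast]=0 → fast++
(s=5,f=11) a[fast]=5≠0 swap→a[5]=5 → slow++,fast++
(s=6,f=12) a[fast]=4≠0 swap→a[6]=4 → slow++,fast++
(s=7,f=13) a[fast]=0 → fast++
(s=7,f=14) a[fast]=4≠0 swap→a[7]=4 → slow++,fast++
(s=8,f=15) a[fast]=0 → fast++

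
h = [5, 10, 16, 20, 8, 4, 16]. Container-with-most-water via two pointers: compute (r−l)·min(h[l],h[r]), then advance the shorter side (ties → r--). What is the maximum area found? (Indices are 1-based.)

max area = 64

l=1 r=7: min(5,16)*6=30 best=30 *, l++
l=2 r=7: min(10,16)*5=50 best=50 *, l++
l=3 r=7: min(16,16)*4=64 best=64 *, r--
l=3 r=6: min(16,4)*3=12 best=64, r--
l=3 r=5: min(16,8)*2=16 best=64, r--
l=3 r=4: min(16,20)*1=16 best=64, l++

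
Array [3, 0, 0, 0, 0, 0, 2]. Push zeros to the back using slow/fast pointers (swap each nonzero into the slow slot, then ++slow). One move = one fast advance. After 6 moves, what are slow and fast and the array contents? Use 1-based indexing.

slow=2, fast=7, a=[3, 0, 0, 0, 0, 0, 2]

(s=1,f=1) a[fast]=3≠0 swap→a[1]=3 → slow++,fast++
(s=2,f=2) a[fast]=0 → fast++
(s=2,f=3) a[fast]=0 → fast++
(s=2,f=4) a[fast]=0 → fast++
(s=2,f=5) a[fast]=0 → fast++
(s=2,f=6) a[fast]=0 → fast++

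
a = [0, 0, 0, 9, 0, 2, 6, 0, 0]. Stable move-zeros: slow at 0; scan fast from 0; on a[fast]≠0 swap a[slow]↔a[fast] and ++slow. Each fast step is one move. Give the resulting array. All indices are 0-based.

(s=0,f=0) a[fast]=0 → fast++
(s=0,f=1) a[fast]=0 → fast++
(s=0,f=2) a[fast]=0 → fast++
(s=0,f=3) a[fast]=9≠0 swap→a[0]=9 → slow++,fast++
(s=1,f=4) a[fast]=0 → fast++
(s=1,f=5) a[fast]=2≠0 swap→a[1]=2 → slow++,fast++
(s=2,f=6) a[fast]=6≠0 swap→a[2]=6 → slow++,fast++
(s=3,f=7) a[fast]=0 → fast++
(s=3,f=8) a[fast]=0 → fast++

[9, 2, 6, 0, 0, 0, 0, 0, 0]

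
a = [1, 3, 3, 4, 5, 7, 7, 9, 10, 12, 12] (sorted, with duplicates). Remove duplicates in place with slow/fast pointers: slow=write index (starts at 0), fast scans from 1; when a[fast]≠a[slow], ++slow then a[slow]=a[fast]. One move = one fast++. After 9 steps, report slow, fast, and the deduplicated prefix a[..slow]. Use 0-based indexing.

slow=0 fast=1: a[fast]=3≠a[slow]=1 write a[1]=3, slow++,fast++
slow=1 fast=2: a[fast]=3=a[slow] dup, fast++
slow=1 fast=3: a[fast]=4≠a[slow]=3 write a[2]=4, slow++,fast++
slow=2 fast=4: a[fast]=5≠a[slow]=4 write a[3]=5, slow++,fast++
slow=3 fast=5: a[fast]=7≠a[slow]=5 write a[4]=7, slow++,fast++
slow=4 fast=6: a[fast]=7=a[slow] dup, fast++
slow=4 fast=7: a[fast]=9≠a[slow]=7 write a[5]=9, slow++,fast++
slow=5 fast=8: a[fast]=10≠a[slow]=9 write a[6]=10, slow++,fast++
slow=6 fast=9: a[fast]=12≠a[slow]=10 write a[7]=12, slow++,fast++

slow=7, fast=10, prefix=[1, 3, 4, 5, 7, 9, 10, 12]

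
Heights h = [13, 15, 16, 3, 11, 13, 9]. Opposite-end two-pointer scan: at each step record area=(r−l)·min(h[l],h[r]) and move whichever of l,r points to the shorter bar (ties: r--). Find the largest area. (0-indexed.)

l=0 r=6: min(13,9)*6=54 best=54 *, r--
l=0 r=5: min(13,13)*5=65 best=65 *, r--
l=0 r=4: min(13,11)*4=44 best=65, r--
l=0 r=3: min(13,3)*3=9 best=65, r--
l=0 r=2: min(13,16)*2=26 best=65, l++
l=1 r=2: min(15,16)*1=15 best=65, l++

max area = 65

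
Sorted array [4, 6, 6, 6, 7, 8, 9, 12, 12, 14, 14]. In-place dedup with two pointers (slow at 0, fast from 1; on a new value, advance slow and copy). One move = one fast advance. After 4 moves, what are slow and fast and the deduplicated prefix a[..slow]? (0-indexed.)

slow=2, fast=5, prefix=[4, 6, 7]

(s=0,f=1) a[fast]=6≠a[slow]=4 write a[1]=6 → slow++,fast++
(s=1,f=2) a[fast]=6=a[slow] dup → fast++
(s=1,f=3) a[fast]=6=a[slow] dup → fast++
(s=1,f=4) a[fast]=7≠a[slow]=6 write a[2]=7 → slow++,fast++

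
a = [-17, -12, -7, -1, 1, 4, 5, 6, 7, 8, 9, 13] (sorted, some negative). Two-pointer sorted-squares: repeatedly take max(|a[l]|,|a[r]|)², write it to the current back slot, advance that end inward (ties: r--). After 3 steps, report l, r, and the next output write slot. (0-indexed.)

l=0 r=11: |-17|>|13| out[11]=289, l++
l=1 r=11: |-12|<=|13| out[10]=169, r--
l=1 r=10: |-12|>|9| out[9]=144, l++

l=2, r=10, next write slot=8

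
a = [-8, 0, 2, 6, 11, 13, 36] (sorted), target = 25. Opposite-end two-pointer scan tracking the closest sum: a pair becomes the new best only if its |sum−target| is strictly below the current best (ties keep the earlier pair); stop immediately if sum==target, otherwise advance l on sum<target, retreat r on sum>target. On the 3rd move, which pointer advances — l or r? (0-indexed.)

[0,6] -8+36=28 d=3 * → r--
[0,5] -8+13=5 d=20 → l++
[1,5] 0+13=13 d=12 → l++

l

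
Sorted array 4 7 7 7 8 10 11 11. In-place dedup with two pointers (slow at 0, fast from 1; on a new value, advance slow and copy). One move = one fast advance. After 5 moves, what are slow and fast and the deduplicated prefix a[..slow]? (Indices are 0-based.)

slow=3, fast=6, prefix=[4, 7, 8, 10]

slow=0 fast=1: a[fast]=7≠a[slow]=4 write a[1]=7, slow++,fast++
slow=1 fast=2: a[fast]=7=a[slow] dup, fast++
slow=1 fast=3: a[fast]=7=a[slow] dup, fast++
slow=1 fast=4: a[fast]=8≠a[slow]=7 write a[2]=8, slow++,fast++
slow=2 fast=5: a[fast]=10≠a[slow]=8 write a[3]=10, slow++,fast++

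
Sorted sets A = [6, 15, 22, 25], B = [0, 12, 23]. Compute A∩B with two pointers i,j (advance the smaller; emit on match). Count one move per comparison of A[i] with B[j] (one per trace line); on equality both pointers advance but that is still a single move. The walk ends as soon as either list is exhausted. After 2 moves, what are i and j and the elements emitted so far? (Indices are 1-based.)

[i=1,j=1] 6>0 → j++
[i=1,j=2] 6<12 → i++

i=2, j=2, emitted=[]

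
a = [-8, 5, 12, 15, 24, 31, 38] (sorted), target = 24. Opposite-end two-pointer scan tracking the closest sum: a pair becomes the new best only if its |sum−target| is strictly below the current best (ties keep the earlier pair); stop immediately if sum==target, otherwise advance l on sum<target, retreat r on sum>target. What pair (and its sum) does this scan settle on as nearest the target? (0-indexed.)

l=0 r=6: -8+38=30 d=6 *, r--
l=0 r=5: -8+31=23 d=1 *, l++
l=1 r=5: 5+31=36 d=12, r--
l=1 r=4: 5+24=29 d=5, r--
l=1 r=3: 5+15=20 d=4, l++
l=2 r=3: 12+15=27 d=3, r--

pair (-8, 31) with sum 23 (|Δ|=1)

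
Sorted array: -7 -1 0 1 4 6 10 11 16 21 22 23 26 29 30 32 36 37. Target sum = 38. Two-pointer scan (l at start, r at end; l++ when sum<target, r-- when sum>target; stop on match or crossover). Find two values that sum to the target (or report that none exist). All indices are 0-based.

[0,17] -7+37=30 <38 → l++
[1,17] -1+37=36 <38 → l++
[2,17] 0+37=37 <38 → l++
[3,17] 1+37=38 → found

(1, 37)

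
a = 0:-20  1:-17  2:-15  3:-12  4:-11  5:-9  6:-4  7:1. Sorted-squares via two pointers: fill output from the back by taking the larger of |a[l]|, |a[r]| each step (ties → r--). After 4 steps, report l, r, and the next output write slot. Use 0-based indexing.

l=0 r=7: |-20|>|1| out[7]=400, l++
l=1 r=7: |-17|>|1| out[6]=289, l++
l=2 r=7: |-15|>|1| out[5]=225, l++
l=3 r=7: |-12|>|1| out[4]=144, l++

l=4, r=7, next write slot=3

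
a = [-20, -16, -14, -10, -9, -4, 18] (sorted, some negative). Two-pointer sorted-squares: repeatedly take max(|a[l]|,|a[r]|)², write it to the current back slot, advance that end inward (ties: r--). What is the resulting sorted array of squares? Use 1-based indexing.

l=1 r=7: |-20|>|18| out[7]=400, l++
l=2 r=7: |-16|<=|18| out[6]=324, r--
l=2 r=6: |-16|>|-4| out[5]=256, l++
l=3 r=6: |-14|>|-4| out[4]=196, l++
l=4 r=6: |-10|>|-4| out[3]=100, l++
l=5 r=6: |-9|>|-4| out[2]=81, l++
l=6 r=6: |-4|<=|-4| out[1]=16, r--

[16, 81, 100, 196, 256, 324, 400]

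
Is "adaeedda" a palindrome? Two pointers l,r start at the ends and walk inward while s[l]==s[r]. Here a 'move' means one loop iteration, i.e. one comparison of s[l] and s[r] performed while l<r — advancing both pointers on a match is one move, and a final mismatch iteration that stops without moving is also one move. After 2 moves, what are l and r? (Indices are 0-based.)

l=2, r=5

l=0 r=7: 'a'=='a', l++,r--
l=1 r=6: 'd'=='d', l++,r--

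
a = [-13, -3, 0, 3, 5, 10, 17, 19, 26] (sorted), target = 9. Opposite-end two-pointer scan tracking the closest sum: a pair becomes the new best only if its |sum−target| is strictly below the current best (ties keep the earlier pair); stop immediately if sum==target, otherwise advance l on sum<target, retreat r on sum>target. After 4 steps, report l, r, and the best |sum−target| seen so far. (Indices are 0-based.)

l=1, r=5, best |Δ|=3

l=0 r=8: -13+26=13 d=4 *, r--
l=0 r=7: -13+19=6 d=3 *, l++
l=1 r=7: -3+19=16 d=7, r--
l=1 r=6: -3+17=14 d=5, r--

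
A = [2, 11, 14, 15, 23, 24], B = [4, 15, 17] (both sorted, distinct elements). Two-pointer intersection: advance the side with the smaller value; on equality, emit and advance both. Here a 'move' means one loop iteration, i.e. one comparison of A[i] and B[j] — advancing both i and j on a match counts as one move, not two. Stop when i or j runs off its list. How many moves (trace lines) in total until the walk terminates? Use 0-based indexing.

6 moves

[i=0,j=0] 2<4 → i++
[i=1,j=0] 11>4 → j++
[i=1,j=1] 11<15 → i++
[i=2,j=1] 14<15 → i++
[i=3,j=1] 15==15 emit → i++,j++
[i=4,j=2] 23>17 → j++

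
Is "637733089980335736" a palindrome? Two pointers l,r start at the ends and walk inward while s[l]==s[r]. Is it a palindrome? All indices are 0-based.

l=0 r=17: '6'=='6', l++,r--
l=1 r=16: '3'=='3', l++,r--
l=2 r=15: '7'=='7', l++,r--
l=3 r=14: '7'!='5', stop

not a palindrome (mismatch at 3,14)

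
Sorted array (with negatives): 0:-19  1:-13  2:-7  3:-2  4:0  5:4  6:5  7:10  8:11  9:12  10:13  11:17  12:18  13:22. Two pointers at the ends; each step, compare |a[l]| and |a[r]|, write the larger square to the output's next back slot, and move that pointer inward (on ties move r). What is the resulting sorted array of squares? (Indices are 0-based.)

[0,13] |-19|<=|22| out[13]=484 → r--
[0,12] |-19|>|18| out[12]=361 → l++
[1,12] |-13|<=|18| out[11]=324 → r--
[1,11] |-13|<=|17| out[10]=289 → r--
[1,10] |-13|<=|13| out[9]=169 → r--
[1,9] |-13|>|12| out[8]=169 → l++
[2,9] |-7|<=|12| out[7]=144 → r--
[2,8] |-7|<=|11| out[6]=121 → r--
[2,7] |-7|<=|10| out[5]=100 → r--
[2,6] |-7|>|5| out[4]=49 → l++
[3,6] |-2|<=|5| out[3]=25 → r--
[3,5] |-2|<=|4| out[2]=16 → r--
[3,4] |-2|>|0| out[1]=4 → l++
[4,4] |0|<=|0| out[0]=0 → r--

[0, 4, 16, 25, 49, 100, 121, 144, 169, 169, 289, 324, 361, 484]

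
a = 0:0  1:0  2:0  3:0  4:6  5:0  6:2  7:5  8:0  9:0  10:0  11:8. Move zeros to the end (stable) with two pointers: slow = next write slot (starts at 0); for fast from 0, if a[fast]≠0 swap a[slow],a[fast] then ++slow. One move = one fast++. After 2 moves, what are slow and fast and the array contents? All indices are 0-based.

slow=0 fast=0: a[fast]=0, fast++
slow=0 fast=1: a[fast]=0, fast++

slow=0, fast=2, a=[0, 0, 0, 0, 6, 0, 2, 5, 0, 0, 0, 8]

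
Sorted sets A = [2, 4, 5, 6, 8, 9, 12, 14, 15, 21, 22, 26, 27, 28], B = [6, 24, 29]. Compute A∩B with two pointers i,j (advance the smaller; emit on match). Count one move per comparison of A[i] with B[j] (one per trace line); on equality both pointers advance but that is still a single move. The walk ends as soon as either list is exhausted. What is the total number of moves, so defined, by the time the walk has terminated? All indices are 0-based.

i=0 j=0: 2<6, i++
i=1 j=0: 4<6, i++
i=2 j=0: 5<6, i++
i=3 j=0: 6==6 emit, i++,j++
i=4 j=1: 8<24, i++
i=5 j=1: 9<24, i++
i=6 j=1: 12<24, i++
i=7 j=1: 14<24, i++
i=8 j=1: 15<24, i++
i=9 j=1: 21<24, i++
i=10 j=1: 22<24, i++
i=11 j=1: 26>24, j++
i=11 j=2: 26<29, i++
i=12 j=2: 27<29, i++
i=13 j=2: 28<29, i++

15 moves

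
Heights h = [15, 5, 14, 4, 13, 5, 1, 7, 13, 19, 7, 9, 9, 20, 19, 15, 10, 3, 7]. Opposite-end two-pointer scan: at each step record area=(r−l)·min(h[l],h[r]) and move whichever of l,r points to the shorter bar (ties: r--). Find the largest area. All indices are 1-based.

max area = 225

[1,19] min(15,7)*18=126 best=126 * → r--
[1,18] min(15,3)*17=51 best=126 → r--
[1,17] min(15,10)*16=160 best=160 * → r--
[1,16] min(15,15)*15=225 best=225 * → r--
[1,15] min(15,19)*14=210 best=225 → l++
[2,15] min(5,19)*13=65 best=225 → l++
[3,15] min(14,19)*12=168 best=225 → l++
[4,15] min(4,19)*11=44 best=225 → l++
[5,15] min(13,19)*10=130 best=225 → l++
[6,15] min(5,19)*9=45 best=225 → l++
[7,15] min(1,19)*8=8 best=225 → l++
[8,15] min(7,19)*7=49 best=225 → l++
[9,15] min(13,19)*6=78 best=225 → l++
[10,15] min(19,19)*5=95 best=225 → r--
[10,14] min(19,20)*4=76 best=225 → l++
[11,14] min(7,20)*3=21 best=225 → l++
[12,14] min(9,20)*2=18 best=225 → l++
[13,14] min(9,20)*1=9 best=225 → l++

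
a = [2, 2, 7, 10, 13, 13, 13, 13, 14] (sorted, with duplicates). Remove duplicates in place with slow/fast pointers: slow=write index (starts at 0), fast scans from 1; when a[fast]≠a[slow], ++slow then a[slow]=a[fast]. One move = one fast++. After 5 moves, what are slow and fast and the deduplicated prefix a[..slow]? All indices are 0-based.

(s=0,f=1) a[fast]=2=a[slow] dup → fast++
(s=0,f=2) a[fast]=7≠a[slow]=2 write a[1]=7 → slow++,fast++
(s=1,f=3) a[fast]=10≠a[slow]=7 write a[2]=10 → slow++,fast++
(s=2,f=4) a[fast]=13≠a[slow]=10 write a[3]=13 → slow++,fast++
(s=3,f=5) a[fast]=13=a[slow] dup → fast++

slow=3, fast=6, prefix=[2, 7, 10, 13]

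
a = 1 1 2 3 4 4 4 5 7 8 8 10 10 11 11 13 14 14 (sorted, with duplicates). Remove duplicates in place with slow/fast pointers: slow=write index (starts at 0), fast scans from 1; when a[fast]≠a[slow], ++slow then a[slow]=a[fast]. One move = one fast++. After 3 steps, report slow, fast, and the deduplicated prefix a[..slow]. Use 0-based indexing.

slow=0 fast=1: a[fast]=1=a[slow] dup, fast++
slow=0 fast=2: a[fast]=2≠a[slow]=1 write a[1]=2, slow++,fast++
slow=1 fast=3: a[fast]=3≠a[slow]=2 write a[2]=3, slow++,fast++

slow=2, fast=4, prefix=[1, 2, 3]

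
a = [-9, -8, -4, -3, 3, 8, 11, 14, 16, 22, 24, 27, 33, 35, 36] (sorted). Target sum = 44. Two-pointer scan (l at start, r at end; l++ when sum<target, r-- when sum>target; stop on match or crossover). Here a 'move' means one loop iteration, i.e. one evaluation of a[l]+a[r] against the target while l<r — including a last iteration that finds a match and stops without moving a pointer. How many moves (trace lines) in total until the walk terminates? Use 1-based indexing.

6 moves

l=1 r=15: -9+36=27 <44, l++
l=2 r=15: -8+36=28 <44, l++
l=3 r=15: -4+36=32 <44, l++
l=4 r=15: -3+36=33 <44, l++
l=5 r=15: 3+36=39 <44, l++
l=6 r=15: 8+36=44, found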